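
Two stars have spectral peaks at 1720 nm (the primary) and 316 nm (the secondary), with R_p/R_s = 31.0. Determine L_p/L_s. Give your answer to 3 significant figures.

1.09

Wien's law gives T ∝ 1/λ_max, so T_p/T_s = λ_s/λ_p = 316/1720 = 0.1837.
Then L ∝ R²T⁴ gives L_p/L_s = (31.0)² × (0.1837)⁴ = 961.0 × 0.001139 = 1.095.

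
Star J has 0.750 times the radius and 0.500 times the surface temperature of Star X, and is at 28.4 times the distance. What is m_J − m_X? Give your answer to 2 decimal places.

L_J/L_X = (0.750)²(0.500)⁴ = 0.03516.
F_J/F_X = (L_J/L_X)/(d_J/d_X)² = 0.03516/806.6 = 4.359×10^-5.
m_J − m_X = −2.5 log₁₀(4.359×10^-5) = 10.90.

10.90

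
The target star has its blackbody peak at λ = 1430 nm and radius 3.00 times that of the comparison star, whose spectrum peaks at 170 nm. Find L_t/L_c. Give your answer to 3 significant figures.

Wien's law gives T ∝ 1/λ_max, so T_t/T_c = λ_c/λ_t = 170/1430 = 0.1189.
Then L ∝ R²T⁴ gives L_t/L_c = (3.00)² × (0.1189)⁴ = 9.000 × 1.997×10^-4 = 0.001798.

0.00180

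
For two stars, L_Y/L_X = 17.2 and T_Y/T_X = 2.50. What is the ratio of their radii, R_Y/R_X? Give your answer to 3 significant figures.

L ∝ R²T⁴ gives R ∝ √L / T², so
R_Y/R_X = √(17.2) / (2.50)² = 4.147 / 6.250 = 0.6636.

0.664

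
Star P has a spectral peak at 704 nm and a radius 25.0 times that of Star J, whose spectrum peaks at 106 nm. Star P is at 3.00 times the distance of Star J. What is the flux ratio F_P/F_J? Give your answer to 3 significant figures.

0.0357

Wien's law: T_P/T_J = λ_J/λ_P = 106/704 = 0.1506.
L_P/L_J = (R_P/R_J)²(T_P/T_J)⁴ = (25.0)²(0.1506)⁴ = 0.3212.
F_P/F_J = (L_P/L_J)/(d_P/d_J)² = 0.3212/(3.00)² = 0.03569.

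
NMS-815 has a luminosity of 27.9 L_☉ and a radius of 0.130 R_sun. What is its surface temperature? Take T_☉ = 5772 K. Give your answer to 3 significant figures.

3.68×10^4 K

T/T_☉ = (L/L_☉)^(1/4) / (R/R_☉)^(1/2)
T = 5772 × (27.9)^(1/4) / √(0.130) = 5772 × 2.298 / 0.3606 = 3.679×10^4 K.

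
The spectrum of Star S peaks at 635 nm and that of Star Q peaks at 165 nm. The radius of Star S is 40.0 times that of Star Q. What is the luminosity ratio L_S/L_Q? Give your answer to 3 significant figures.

7.29

Wien's law gives T ∝ 1/λ_max, so T_S/T_Q = λ_Q/λ_S = 165/635 = 0.2598.
Then L ∝ R²T⁴ gives L_S/L_Q = (40.0)² × (0.2598)⁴ = 1600 × 0.004559 = 7.294.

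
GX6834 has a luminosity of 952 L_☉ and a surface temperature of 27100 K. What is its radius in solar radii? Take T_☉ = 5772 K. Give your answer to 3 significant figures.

1.40 solar radii

R/R_☉ = √(L/L_☉) / (T/T_☉)² = √(952) / (4.695)²
       = 30.85 / 22.04 = 1.400.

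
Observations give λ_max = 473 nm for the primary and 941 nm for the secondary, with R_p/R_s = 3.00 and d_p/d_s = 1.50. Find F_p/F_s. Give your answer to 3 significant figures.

62.7

Wien's law: T_p/T_s = λ_s/λ_p = 941/473 = 1.989.
L_p/L_s = (R_p/R_s)²(T_p/T_s)⁴ = (3.00)²(1.989)⁴ = 141.0.
F_p/F_s = (L_p/L_s)/(d_p/d_s)² = 141.0/(1.50)² = 62.66.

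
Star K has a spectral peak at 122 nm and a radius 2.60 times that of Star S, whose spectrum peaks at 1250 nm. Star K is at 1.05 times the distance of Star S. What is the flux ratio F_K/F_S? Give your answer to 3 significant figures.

6.76×10^4

Wien's law: T_K/T_S = λ_S/λ_K = 1250/122 = 10.25.
L_K/L_S = (R_K/R_S)²(T_K/T_S)⁴ = (2.60)²(10.25)⁴ = 7.450×10^4.
F_K/F_S = (L_K/L_S)/(d_K/d_S)² = 7.450×10^4/(1.05)² = 6.757×10^4.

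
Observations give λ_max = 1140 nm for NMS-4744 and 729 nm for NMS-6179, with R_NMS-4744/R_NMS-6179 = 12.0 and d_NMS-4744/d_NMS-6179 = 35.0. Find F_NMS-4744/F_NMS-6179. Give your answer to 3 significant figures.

0.0197

Wien's law: T_NMS-4744/T_NMS-6179 = λ_NMS-6179/λ_NMS-4744 = 729/1140 = 0.6395.
L_NMS-4744/L_NMS-6179 = (R_NMS-4744/R_NMS-6179)²(T_NMS-4744/T_NMS-6179)⁴ = (12.0)²(0.6395)⁴ = 24.08.
F_NMS-4744/F_NMS-6179 = (L_NMS-4744/L_NMS-6179)/(d_NMS-4744/d_NMS-6179)² = 24.08/(35.0)² = 0.01966.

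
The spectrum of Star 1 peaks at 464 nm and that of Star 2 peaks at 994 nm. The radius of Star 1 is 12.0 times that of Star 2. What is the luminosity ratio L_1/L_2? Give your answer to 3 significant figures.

3.03×10^3

Wien's law gives T ∝ 1/λ_max, so T_1/T_2 = λ_2/λ_1 = 994/464 = 2.142.
Then L ∝ R²T⁴ gives L_1/L_2 = (12.0)² × (2.142)⁴ = 144.0 × 21.06 = 3033.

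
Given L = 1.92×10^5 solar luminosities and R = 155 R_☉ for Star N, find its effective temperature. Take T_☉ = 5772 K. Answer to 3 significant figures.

9.70×10^3 K

T/T_☉ = (L/L_☉)^(1/4) / (R/R_☉)^(1/2)
T = 5772 × (1.92×10^5)^(1/4) / √(155) = 5772 × 20.93 / 12.45 = 9705 K.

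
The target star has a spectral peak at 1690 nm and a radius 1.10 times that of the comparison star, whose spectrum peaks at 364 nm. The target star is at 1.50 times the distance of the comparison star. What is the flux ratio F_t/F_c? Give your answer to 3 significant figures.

Wien's law: T_t/T_c = λ_c/λ_t = 364/1690 = 0.2154.
L_t/L_c = (R_t/R_c)²(T_t/T_c)⁴ = (1.10)²(0.2154)⁴ = 0.002604.
F_t/F_c = (L_t/L_c)/(d_t/d_c)² = 0.002604/(1.50)² = 0.001157.

0.00116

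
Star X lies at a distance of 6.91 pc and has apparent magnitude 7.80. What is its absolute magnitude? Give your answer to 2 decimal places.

M = m − 5 log₁₀(d/10 pc) = 7.80 − 5 log₁₀(6.91/10)
  = 7.80 − 5 × -0.161 = 7.80 − -0.80 = 8.60.

8.60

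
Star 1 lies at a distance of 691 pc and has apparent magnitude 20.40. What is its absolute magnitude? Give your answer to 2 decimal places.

M = m − 5 log₁₀(d/10 pc) = 20.40 − 5 log₁₀(691/10)
  = 20.40 − 5 × 1.839 = 20.40 − 9.20 = 11.20.

11.20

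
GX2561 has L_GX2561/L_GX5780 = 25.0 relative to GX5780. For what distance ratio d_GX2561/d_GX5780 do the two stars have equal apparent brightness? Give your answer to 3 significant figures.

Equal flux requires L_GX2561/d_GX2561² = L_GX5780/d_GX5780², so d_GX2561/d_GX5780 = √(L_GX2561/L_GX5780)
= √(25.0) = 5.000.

5.00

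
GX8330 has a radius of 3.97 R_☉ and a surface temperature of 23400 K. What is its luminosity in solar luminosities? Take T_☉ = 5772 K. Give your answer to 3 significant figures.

L/L_☉ = (R/R_☉)² (T/T_☉)⁴ = (3.97)² × (23400/5772)⁴
       = 15.76 × (4.054)⁴ = 15.76 × 270.1 = 4257.

4.26×10^3 solar luminosities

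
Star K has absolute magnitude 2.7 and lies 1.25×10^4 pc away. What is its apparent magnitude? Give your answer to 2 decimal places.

m = M + 5 log₁₀(d/10 pc) = 2.7 + 5 log₁₀(1.25×10^4/10)
  = 2.7 + 5 × 3.097 = 2.7 + 15.48 = 18.18.

18.18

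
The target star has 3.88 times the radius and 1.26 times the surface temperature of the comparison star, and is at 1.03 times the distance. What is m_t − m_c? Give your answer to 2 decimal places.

L_t/L_c = (3.88)²(1.26)⁴ = 37.94.
F_t/F_c = (L_t/L_c)/(d_t/d_c)² = 37.94/1.061 = 35.77.
m_t − m_c = −2.5 log₁₀(35.77) = -3.88.

-3.88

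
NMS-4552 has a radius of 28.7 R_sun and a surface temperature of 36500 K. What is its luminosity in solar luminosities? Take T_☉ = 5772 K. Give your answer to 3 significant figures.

1.32×10^6 solar luminosities

L/L_☉ = (R/R_☉)² (T/T_☉)⁴ = (28.7)² × (36500/5772)⁴
       = 823.7 × (6.324)⁴ = 823.7 × 1599 = 1.317×10^6.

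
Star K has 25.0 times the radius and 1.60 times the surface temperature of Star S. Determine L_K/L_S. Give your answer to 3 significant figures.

From the Stefan–Boltzmann law, L ∝ R²T⁴, so
L_K/L_S = (R_K/R_S)² (T_K/T_S)⁴ = (25.0)² × (1.60)⁴ = 625.0 × 6.554 = 4096.

4.10×10^3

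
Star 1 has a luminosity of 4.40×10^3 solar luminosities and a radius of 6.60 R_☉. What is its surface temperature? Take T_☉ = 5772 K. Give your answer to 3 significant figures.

T/T_☉ = (L/L_☉)^(1/4) / (R/R_☉)^(1/2)
T = 5772 × (4.40×10^3)^(1/4) / √(6.60) = 5772 × 8.144 / 2.569 = 1.830×10^4 K.

1.83×10^4 K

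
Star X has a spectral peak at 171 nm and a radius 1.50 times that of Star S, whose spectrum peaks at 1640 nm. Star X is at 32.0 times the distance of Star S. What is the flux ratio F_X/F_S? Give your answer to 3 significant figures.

Wien's law: T_X/T_S = λ_S/λ_X = 1640/171 = 9.591.
L_X/L_S = (R_X/R_S)²(T_X/T_S)⁴ = (1.50)²(9.591)⁴ = 1.904×10^4.
F_X/F_S = (L_X/L_S)/(d_X/d_S)² = 1.904×10^4/(32.0)² = 18.59.

18.6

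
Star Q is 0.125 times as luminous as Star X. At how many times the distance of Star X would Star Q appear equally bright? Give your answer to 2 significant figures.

Equal flux requires L_Q/d_Q² = L_X/d_X², so d_Q/d_X = √(L_Q/L_X)
= √(0.125) = 0.3536.

0.35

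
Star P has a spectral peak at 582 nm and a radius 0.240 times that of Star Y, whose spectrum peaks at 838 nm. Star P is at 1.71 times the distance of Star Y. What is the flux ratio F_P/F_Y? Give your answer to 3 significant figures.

0.0847

Wien's law: T_P/T_Y = λ_Y/λ_P = 838/582 = 1.440.
L_P/L_Y = (R_P/R_Y)²(T_P/T_Y)⁴ = (0.240)²(1.440)⁴ = 0.2476.
F_P/F_Y = (L_P/L_Y)/(d_P/d_Y)² = 0.2476/(1.71)² = 0.08467.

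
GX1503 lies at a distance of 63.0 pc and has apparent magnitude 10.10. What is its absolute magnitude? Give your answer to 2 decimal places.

6.10

M = m − 5 log₁₀(d/10 pc) = 10.10 − 5 log₁₀(63.0/10)
  = 10.10 − 5 × 0.799 = 10.10 − 4.00 = 6.10.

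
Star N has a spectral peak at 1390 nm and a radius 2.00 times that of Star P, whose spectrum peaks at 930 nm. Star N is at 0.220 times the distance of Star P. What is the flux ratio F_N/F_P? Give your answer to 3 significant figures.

16.6

Wien's law: T_N/T_P = λ_P/λ_N = 930/1390 = 0.6691.
L_N/L_P = (R_N/R_P)²(T_N/T_P)⁴ = (2.00)²(0.6691)⁴ = 0.8016.
F_N/F_P = (L_N/L_P)/(d_N/d_P)² = 0.8016/(0.220)² = 16.56.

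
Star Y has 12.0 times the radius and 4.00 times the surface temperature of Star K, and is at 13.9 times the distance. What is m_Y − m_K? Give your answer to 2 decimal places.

-5.70

L_Y/L_K = (12.0)²(4.00)⁴ = 3.686×10^4.
F_Y/F_K = (L_Y/L_K)/(d_Y/d_K)² = 3.686×10^4/193.2 = 190.8.
m_Y − m_K = −2.5 log₁₀(190.8) = -5.70.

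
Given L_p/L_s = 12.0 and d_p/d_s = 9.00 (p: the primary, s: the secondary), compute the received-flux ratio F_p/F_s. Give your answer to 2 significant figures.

F = L/(4πd²), so F_p/F_s = (L_p/L_s) / (d_p/d_s)²
= 12.0 / (9.00)² = 12.0 / 81.00 = 0.1481.

0.15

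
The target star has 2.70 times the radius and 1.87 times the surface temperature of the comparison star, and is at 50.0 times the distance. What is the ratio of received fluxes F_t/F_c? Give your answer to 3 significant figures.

L_t/L_c = (R_t/R_c)²(T_t/T_c)⁴ = (2.70)² × (1.87)⁴ = 89.14.
F_t/F_c = (L_t/L_c)/(d_t/d_c)² = 89.14 / (50.0)² = 0.03566.

0.0357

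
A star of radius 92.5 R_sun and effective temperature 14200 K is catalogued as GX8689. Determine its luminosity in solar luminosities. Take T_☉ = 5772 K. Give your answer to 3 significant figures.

3.13×10^5 solar luminosities

L/L_☉ = (R/R_☉)² (T/T_☉)⁴ = (92.5)² × (14200/5772)⁴
       = 8556 × (2.460)⁴ = 8556 × 36.63 = 3.134×10^5.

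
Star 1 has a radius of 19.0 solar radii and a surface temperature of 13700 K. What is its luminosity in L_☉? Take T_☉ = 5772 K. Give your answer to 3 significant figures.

L/L_☉ = (R/R_☉)² (T/T_☉)⁴ = (19.0)² × (13700/5772)⁴
       = 361.0 × (2.374)⁴ = 361.0 × 31.74 = 1.146×10^4.

1.15×10^4 L_☉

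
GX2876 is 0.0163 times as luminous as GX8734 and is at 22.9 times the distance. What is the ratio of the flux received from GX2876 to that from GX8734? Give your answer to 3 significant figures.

3.11×10^-5

F = L/(4πd²), so F_GX2876/F_GX8734 = (L_GX2876/L_GX8734) / (d_GX2876/d_GX8734)²
= 0.0163 / (22.9)² = 0.0163 / 524.4 = 3.108×10^-5.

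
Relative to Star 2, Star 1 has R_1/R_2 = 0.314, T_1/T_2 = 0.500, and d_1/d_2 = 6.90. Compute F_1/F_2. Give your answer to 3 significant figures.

L_1/L_2 = (R_1/R_2)²(T_1/T_2)⁴ = (0.314)² × (0.500)⁴ = 0.006162.
F_1/F_2 = (L_1/L_2)/(d_1/d_2)² = 0.006162 / (6.90)² = 1.294×10^-4.

1.29×10^-4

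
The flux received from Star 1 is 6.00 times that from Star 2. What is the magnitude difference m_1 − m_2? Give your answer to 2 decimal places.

-1.95

m_1 − m_2 = −2.5 log₁₀(F_1/F_2) = −2.5 log₁₀(6.00) = −2.5 × (0.778) = -1.945.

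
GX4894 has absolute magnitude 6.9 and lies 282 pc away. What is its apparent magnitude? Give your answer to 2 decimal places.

14.15

m = M + 5 log₁₀(d/10 pc) = 6.9 + 5 log₁₀(282/10)
  = 6.9 + 5 × 1.450 = 6.9 + 7.25 = 14.15.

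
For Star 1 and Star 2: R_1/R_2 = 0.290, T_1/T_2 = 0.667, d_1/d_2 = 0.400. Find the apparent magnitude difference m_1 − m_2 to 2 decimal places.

L_1/L_2 = (0.290)²(0.667)⁴ = 0.01665.
F_1/F_2 = (L_1/L_2)/(d_1/d_2)² = 0.01665/0.1600 = 0.1040.
m_1 − m_2 = −2.5 log₁₀(0.1040) = 2.46.

2.46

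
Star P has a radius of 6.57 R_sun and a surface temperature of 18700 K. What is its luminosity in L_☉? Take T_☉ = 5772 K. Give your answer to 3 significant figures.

L/L_☉ = (R/R_☉)² (T/T_☉)⁴ = (6.57)² × (18700/5772)⁴
       = 43.16 × (3.240)⁴ = 43.16 × 110.2 = 4755.

4.76×10^3 L_☉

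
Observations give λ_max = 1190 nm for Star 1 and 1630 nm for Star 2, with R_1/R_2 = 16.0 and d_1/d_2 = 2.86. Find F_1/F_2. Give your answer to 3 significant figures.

110

Wien's law: T_1/T_2 = λ_2/λ_1 = 1630/1190 = 1.370.
L_1/L_2 = (R_1/R_2)²(T_1/T_2)⁴ = (16.0)²(1.370)⁴ = 901.2.
F_1/F_2 = (L_1/L_2)/(d_1/d_2)² = 901.2/(2.86)² = 110.2.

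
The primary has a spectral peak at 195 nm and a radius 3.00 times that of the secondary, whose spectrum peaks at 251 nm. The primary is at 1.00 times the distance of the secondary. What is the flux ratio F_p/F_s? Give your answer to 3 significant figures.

24.7

Wien's law: T_p/T_s = λ_s/λ_p = 251/195 = 1.287.
L_p/L_s = (R_p/R_s)²(T_p/T_s)⁴ = (3.00)²(1.287)⁴ = 24.71.
F_p/F_s = (L_p/L_s)/(d_p/d_s)² = 24.71/(1.00)² = 24.71.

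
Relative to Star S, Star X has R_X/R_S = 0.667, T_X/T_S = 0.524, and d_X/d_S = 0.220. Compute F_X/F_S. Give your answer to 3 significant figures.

0.693

L_X/L_S = (R_X/R_S)²(T_X/T_S)⁴ = (0.667)² × (0.524)⁴ = 0.03354.
F_X/F_S = (L_X/L_S)/(d_X/d_S)² = 0.03354 / (0.220)² = 0.6930.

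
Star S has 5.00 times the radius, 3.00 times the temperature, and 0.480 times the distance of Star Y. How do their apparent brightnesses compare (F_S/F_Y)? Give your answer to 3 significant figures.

L_S/L_Y = (R_S/R_Y)²(T_S/T_Y)⁴ = (5.00)² × (3.00)⁴ = 2025.
F_S/F_Y = (L_S/L_Y)/(d_S/d_Y)² = 2025 / (0.480)² = 8789.

8.79×10^3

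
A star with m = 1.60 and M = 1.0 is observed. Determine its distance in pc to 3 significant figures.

m − M = 5 log₁₀(d/10 pc)
1.60 − (1.0) = 0.60 = 5 log₁₀(d/10)
d = 10 × 10^(0.60/5) = 10 × 10^0.120 = 13.18 pc.

13.2 pc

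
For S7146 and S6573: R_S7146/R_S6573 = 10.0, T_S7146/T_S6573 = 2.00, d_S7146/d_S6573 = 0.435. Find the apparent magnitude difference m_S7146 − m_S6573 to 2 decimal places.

L_S7146/L_S6573 = (10.0)²(2.00)⁴ = 1600.
F_S7146/F_S6573 = (L_S7146/L_S6573)/(d_S7146/d_S6573)² = 1600/0.1892 = 8456.
m_S7146 − m_S6573 = −2.5 log₁₀(8456) = -9.82.

-9.82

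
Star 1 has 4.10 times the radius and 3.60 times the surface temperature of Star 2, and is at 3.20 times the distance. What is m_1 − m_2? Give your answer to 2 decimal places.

-6.10

L_1/L_2 = (4.10)²(3.60)⁴ = 2823.
F_1/F_2 = (L_1/L_2)/(d_1/d_2)² = 2823/10.24 = 275.7.
m_1 − m_2 = −2.5 log₁₀(275.7) = -6.10.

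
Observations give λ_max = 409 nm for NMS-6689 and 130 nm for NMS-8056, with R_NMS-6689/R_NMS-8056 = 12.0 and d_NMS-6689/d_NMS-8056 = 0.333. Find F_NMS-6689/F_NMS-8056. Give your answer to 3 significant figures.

Wien's law: T_NMS-6689/T_NMS-8056 = λ_NMS-8056/λ_NMS-6689 = 130/409 = 0.3178.
L_NMS-6689/L_NMS-8056 = (R_NMS-6689/R_NMS-8056)²(T_NMS-6689/T_NMS-8056)⁴ = (12.0)²(0.3178)⁴ = 1.470.
F_NMS-6689/F_NMS-8056 = (L_NMS-6689/L_NMS-8056)/(d_NMS-6689/d_NMS-8056)² = 1.470/(0.333)² = 13.25.

13.3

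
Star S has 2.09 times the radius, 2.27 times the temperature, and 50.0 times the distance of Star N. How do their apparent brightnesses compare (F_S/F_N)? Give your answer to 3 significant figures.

0.0464

L_S/L_N = (R_S/R_N)²(T_S/T_N)⁴ = (2.09)² × (2.27)⁴ = 116.0.
F_S/F_N = (L_S/L_N)/(d_S/d_N)² = 116.0 / (50.0)² = 0.04639.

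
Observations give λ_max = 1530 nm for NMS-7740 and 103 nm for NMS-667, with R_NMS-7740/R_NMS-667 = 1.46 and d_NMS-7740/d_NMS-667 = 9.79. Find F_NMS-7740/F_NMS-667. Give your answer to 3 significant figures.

Wien's law: T_NMS-7740/T_NMS-667 = λ_NMS-667/λ_NMS-7740 = 103/1530 = 0.06732.
L_NMS-7740/L_NMS-667 = (R_NMS-7740/R_NMS-667)²(T_NMS-7740/T_NMS-667)⁴ = (1.46)²(0.06732)⁴ = 4.378×10^-5.
F_NMS-7740/F_NMS-667 = (L_NMS-7740/L_NMS-667)/(d_NMS-7740/d_NMS-667)² = 4.378×10^-5/(9.79)² = 4.568×10^-7.

4.57×10^-7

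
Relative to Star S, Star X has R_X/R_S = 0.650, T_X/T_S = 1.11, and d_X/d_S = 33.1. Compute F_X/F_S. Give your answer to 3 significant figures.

L_X/L_S = (R_X/R_S)²(T_X/T_S)⁴ = (0.650)² × (1.11)⁴ = 0.6414.
F_X/F_S = (L_X/L_S)/(d_X/d_S)² = 0.6414 / (33.1)² = 5.854×10^-4.

5.85×10^-4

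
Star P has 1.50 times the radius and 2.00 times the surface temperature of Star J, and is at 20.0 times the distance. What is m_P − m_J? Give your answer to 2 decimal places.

2.61

L_P/L_J = (1.50)²(2.00)⁴ = 36.00.
F_P/F_J = (L_P/L_J)/(d_P/d_J)² = 36.00/400.0 = 0.09000.
m_P − m_J = −2.5 log₁₀(0.09000) = 2.61.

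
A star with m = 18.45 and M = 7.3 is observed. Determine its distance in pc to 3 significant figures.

m − M = 5 log₁₀(d/10 pc)
18.45 − (7.3) = 11.15 = 5 log₁₀(d/10)
d = 10 × 10^(11.15/5) = 10 × 10^2.230 = 1698 pc.

1.70×10^3 pc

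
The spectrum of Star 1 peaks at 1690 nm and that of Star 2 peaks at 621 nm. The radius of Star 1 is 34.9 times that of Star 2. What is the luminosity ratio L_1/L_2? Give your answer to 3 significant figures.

Wien's law gives T ∝ 1/λ_max, so T_1/T_2 = λ_2/λ_1 = 621/1690 = 0.3675.
Then L ∝ R²T⁴ gives L_1/L_2 = (34.9)² × (0.3675)⁴ = 1218 × 0.01823 = 22.21.

22.2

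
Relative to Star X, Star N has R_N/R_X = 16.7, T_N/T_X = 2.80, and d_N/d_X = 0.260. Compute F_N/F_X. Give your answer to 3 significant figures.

2.54×10^5

L_N/L_X = (R_N/R_X)²(T_N/T_X)⁴ = (16.7)² × (2.80)⁴ = 1.714×10^4.
F_N/F_X = (L_N/L_X)/(d_N/d_X)² = 1.714×10^4 / (0.260)² = 2.536×10^5.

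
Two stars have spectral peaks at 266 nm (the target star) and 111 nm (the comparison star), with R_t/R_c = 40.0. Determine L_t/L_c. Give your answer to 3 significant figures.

Wien's law gives T ∝ 1/λ_max, so T_t/T_c = λ_c/λ_t = 111/266 = 0.4173.
Then L ∝ R²T⁴ gives L_t/L_c = (40.0)² × (0.4173)⁴ = 1600 × 0.03032 = 48.52.

48.5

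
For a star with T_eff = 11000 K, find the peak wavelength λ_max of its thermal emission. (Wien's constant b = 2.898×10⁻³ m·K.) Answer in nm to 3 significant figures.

263 nm

λ_max = b/T = 2.898×10⁻³ / 11000 = 2.63×10^-7 m = 263.5 nm.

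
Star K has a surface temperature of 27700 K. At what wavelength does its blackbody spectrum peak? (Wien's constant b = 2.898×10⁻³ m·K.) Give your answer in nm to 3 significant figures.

λ_max = b/T = 2.898×10⁻³ / 27700 = 1.05×10^-7 m = 104.6 nm.

105 nm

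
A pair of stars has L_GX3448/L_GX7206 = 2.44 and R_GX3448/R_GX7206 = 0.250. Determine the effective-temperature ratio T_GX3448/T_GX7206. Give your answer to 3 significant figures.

2.50

L ∝ R²T⁴ gives T ∝ (L/R²)^(1/4), so
T_GX3448/T_GX7206 = (2.44 / 0.250²)^(1/4) = (39.04)^(1/4) = 2.500.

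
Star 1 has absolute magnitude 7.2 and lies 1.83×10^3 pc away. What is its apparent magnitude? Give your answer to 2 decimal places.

m = M + 5 log₁₀(d/10 pc) = 7.2 + 5 log₁₀(1.83×10^3/10)
  = 7.2 + 5 × 2.262 = 7.2 + 11.31 = 18.51.

18.51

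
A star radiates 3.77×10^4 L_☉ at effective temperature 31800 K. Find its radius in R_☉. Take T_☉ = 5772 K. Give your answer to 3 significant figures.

6.40 R_☉

R/R_☉ = √(L/L_☉) / (T/T_☉)² = √(3.77×10^4) / (5.509)²
       = 194.2 / 30.35 = 6.397.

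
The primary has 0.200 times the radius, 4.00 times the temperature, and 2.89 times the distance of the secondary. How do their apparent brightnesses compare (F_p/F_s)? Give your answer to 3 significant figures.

L_p/L_s = (R_p/R_s)²(T_p/T_s)⁴ = (0.200)² × (4.00)⁴ = 10.24.
F_p/F_s = (L_p/L_s)/(d_p/d_s)² = 10.24 / (2.89)² = 1.226.

1.23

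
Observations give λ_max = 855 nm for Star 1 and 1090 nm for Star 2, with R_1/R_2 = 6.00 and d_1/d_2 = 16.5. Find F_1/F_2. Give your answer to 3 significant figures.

0.349

Wien's law: T_1/T_2 = λ_2/λ_1 = 1090/855 = 1.275.
L_1/L_2 = (R_1/R_2)²(T_1/T_2)⁴ = (6.00)²(1.275)⁴ = 95.09.
F_1/F_2 = (L_1/L_2)/(d_1/d_2)² = 95.09/(16.5)² = 0.3493.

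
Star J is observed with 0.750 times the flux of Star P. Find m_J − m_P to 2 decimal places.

0.31

m_J − m_P = −2.5 log₁₀(F_J/F_P) = −2.5 log₁₀(0.750) = −2.5 × (-0.125) = 0.312.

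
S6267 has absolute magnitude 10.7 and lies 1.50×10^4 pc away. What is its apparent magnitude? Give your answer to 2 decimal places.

m = M + 5 log₁₀(d/10 pc) = 10.7 + 5 log₁₀(1.50×10^4/10)
  = 10.7 + 5 × 3.176 = 10.7 + 15.88 = 26.58.

26.58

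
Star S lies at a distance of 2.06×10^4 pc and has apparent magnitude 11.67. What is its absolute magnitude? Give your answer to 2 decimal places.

-4.90

M = m − 5 log₁₀(d/10 pc) = 11.67 − 5 log₁₀(2.06×10^4/10)
  = 11.67 − 5 × 3.314 = 11.67 − 16.57 = -4.90.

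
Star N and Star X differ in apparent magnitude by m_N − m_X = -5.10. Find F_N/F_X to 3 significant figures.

110

F_N/F_X = 10^(−(m_N − m_X)/2.5) = 10^(5.10/2.5) = 10^2.040 = 109.6.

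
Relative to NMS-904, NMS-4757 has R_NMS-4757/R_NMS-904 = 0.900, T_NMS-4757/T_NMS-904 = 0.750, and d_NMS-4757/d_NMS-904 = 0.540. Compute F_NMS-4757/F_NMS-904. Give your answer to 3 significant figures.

L_NMS-4757/L_NMS-904 = (R_NMS-4757/R_NMS-904)²(T_NMS-4757/T_NMS-904)⁴ = (0.900)² × (0.750)⁴ = 0.2563.
F_NMS-4757/F_NMS-904 = (L_NMS-4757/L_NMS-904)/(d_NMS-4757/d_NMS-904)² = 0.2563 / (0.540)² = 0.8789.

0.879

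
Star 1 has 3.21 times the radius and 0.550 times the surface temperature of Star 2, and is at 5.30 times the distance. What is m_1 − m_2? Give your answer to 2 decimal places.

3.69

L_1/L_2 = (3.21)²(0.550)⁴ = 0.9429.
F_1/F_2 = (L_1/L_2)/(d_1/d_2)² = 0.9429/28.09 = 0.03357.
m_1 − m_2 = −2.5 log₁₀(0.03357) = 3.69.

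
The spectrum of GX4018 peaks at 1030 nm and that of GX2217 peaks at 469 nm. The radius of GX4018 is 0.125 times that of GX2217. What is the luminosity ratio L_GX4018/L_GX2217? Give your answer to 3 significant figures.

6.72×10^-4

Wien's law gives T ∝ 1/λ_max, so T_GX4018/T_GX2217 = λ_GX2217/λ_GX4018 = 469/1030 = 0.4553.
Then L ∝ R²T⁴ gives L_GX4018/L_GX2217 = (0.125)² × (0.4553)⁴ = 0.01562 × 0.04299 = 6.717×10^-4.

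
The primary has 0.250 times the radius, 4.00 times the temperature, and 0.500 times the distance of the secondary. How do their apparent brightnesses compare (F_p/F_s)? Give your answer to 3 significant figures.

L_p/L_s = (R_p/R_s)²(T_p/T_s)⁴ = (0.250)² × (4.00)⁴ = 16.00.
F_p/F_s = (L_p/L_s)/(d_p/d_s)² = 16.00 / (0.500)² = 64.00.

64.0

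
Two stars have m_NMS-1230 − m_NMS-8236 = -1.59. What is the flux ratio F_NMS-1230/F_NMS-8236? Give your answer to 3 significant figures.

F_NMS-1230/F_NMS-8236 = 10^(−(m_NMS-1230 − m_NMS-8236)/2.5) = 10^(1.59/2.5) = 10^0.636 = 4.325.

4.33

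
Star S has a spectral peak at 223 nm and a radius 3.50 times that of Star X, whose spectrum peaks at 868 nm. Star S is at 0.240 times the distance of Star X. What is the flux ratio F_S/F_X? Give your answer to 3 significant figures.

4.88×10^4

Wien's law: T_S/T_X = λ_X/λ_S = 868/223 = 3.892.
L_S/L_X = (R_S/R_X)²(T_S/T_X)⁴ = (3.50)²(3.892)⁴ = 2812.
F_S/F_X = (L_S/L_X)/(d_S/d_X)² = 2812/(0.240)² = 4.882×10^4.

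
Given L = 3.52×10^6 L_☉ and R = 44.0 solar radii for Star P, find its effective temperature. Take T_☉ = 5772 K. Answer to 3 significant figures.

3.77×10^4 K

T/T_☉ = (L/L_☉)^(1/4) / (R/R_☉)^(1/2)
T = 5772 × (3.52×10^6)^(1/4) / √(44.0) = 5772 × 43.31 / 6.633 = 3.769×10^4 K.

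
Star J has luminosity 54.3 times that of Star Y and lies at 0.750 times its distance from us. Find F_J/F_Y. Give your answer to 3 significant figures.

F = L/(4πd²), so F_J/F_Y = (L_J/L_Y) / (d_J/d_Y)²
= 54.3 / (0.750)² = 54.3 / 0.5625 = 96.53.

96.5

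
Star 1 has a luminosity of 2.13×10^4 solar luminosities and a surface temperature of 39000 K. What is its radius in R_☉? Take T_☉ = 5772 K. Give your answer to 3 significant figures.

3.20 R_☉

R/R_☉ = √(L/L_☉) / (T/T_☉)² = √(2.13×10^4) / (6.757)²
       = 145.9 / 45.65 = 3.197.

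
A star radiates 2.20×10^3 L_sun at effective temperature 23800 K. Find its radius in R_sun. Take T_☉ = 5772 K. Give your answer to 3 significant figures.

2.76 R_sun

R/R_☉ = √(L/L_☉) / (T/T_☉)² = √(2.20×10^3) / (4.123)²
       = 46.90 / 17.00 = 2.759.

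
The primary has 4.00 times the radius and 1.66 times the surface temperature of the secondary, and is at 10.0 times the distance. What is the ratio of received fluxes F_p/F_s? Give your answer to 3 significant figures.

L_p/L_s = (R_p/R_s)²(T_p/T_s)⁴ = (4.00)² × (1.66)⁴ = 121.5.
F_p/F_s = (L_p/L_s)/(d_p/d_s)² = 121.5 / (10.0)² = 1.215.

1.21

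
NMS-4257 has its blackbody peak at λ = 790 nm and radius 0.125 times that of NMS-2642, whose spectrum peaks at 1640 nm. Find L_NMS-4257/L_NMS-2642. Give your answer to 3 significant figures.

Wien's law gives T ∝ 1/λ_max, so T_NMS-4257/T_NMS-2642 = λ_NMS-2642/λ_NMS-4257 = 1640/790 = 2.076.
Then L ∝ R²T⁴ gives L_NMS-4257/L_NMS-2642 = (0.125)² × (2.076)⁴ = 0.01562 × 18.57 = 0.2902.

0.290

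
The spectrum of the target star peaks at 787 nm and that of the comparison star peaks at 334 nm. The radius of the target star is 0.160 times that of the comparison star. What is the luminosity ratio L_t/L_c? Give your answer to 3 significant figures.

Wien's law gives T ∝ 1/λ_max, so T_t/T_c = λ_c/λ_t = 334/787 = 0.4244.
Then L ∝ R²T⁴ gives L_t/L_c = (0.160)² × (0.4244)⁴ = 0.02560 × 0.03244 = 8.305×10^-4.

8.30×10^-4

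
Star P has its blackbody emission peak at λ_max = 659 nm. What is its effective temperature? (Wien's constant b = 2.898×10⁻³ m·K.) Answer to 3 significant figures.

4.40×10^3 K

T = b/λ_max = 2.898×10⁻³ / (659×10⁻⁹) = 4398 K.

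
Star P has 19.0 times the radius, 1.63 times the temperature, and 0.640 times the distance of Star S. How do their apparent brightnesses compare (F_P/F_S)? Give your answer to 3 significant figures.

6.22×10^3

L_P/L_S = (R_P/R_S)²(T_P/T_S)⁴ = (19.0)² × (1.63)⁴ = 2548.
F_P/F_S = (L_P/L_S)/(d_P/d_S)² = 2548 / (0.640)² = 6222.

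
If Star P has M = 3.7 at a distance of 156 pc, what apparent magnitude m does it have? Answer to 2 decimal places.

m = M + 5 log₁₀(d/10 pc) = 3.7 + 5 log₁₀(156/10)
  = 3.7 + 5 × 1.193 = 3.7 + 5.97 = 9.67.

9.67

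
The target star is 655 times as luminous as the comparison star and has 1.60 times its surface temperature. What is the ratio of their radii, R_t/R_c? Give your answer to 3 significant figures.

10.0

L ∝ R²T⁴ gives R ∝ √L / T², so
R_t/R_c = √(655) / (1.60)² = 25.59 / 2.560 = 9.997.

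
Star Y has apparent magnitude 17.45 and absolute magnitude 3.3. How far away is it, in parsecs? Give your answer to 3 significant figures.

m − M = 5 log₁₀(d/10 pc)
17.45 − (3.3) = 14.15 = 5 log₁₀(d/10)
d = 10 × 10^(14.15/5) = 10 × 10^2.830 = 6761 pc.

6.76×10^3 pc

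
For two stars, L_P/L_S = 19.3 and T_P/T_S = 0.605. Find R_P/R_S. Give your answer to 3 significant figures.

L ∝ R²T⁴ gives R ∝ √L / T², so
R_P/R_S = √(19.3) / (0.605)² = 4.393 / 0.3660 = 12.00.

12.0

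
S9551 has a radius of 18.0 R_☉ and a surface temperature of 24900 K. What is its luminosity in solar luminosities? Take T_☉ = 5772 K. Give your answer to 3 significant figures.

1.12×10^5 solar luminosities

L/L_☉ = (R/R_☉)² (T/T_☉)⁴ = (18.0)² × (24900/5772)⁴
       = 324.0 × (4.314)⁴ = 324.0 × 346.3 = 1.122×10^5.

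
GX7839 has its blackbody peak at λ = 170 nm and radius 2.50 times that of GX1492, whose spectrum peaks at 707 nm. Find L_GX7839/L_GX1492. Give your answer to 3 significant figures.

Wien's law gives T ∝ 1/λ_max, so T_GX7839/T_GX1492 = λ_GX1492/λ_GX7839 = 707/170 = 4.159.
Then L ∝ R²T⁴ gives L_GX7839/L_GX1492 = (2.50)² × (4.159)⁴ = 6.250 × 299.1 = 1870.

1.87×10^3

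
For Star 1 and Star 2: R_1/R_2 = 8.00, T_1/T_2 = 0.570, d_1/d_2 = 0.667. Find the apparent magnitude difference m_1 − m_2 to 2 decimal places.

L_1/L_2 = (8.00)²(0.570)⁴ = 6.756.
F_1/F_2 = (L_1/L_2)/(d_1/d_2)² = 6.756/0.4449 = 15.19.
m_1 − m_2 = −2.5 log₁₀(15.19) = -2.95.

-2.95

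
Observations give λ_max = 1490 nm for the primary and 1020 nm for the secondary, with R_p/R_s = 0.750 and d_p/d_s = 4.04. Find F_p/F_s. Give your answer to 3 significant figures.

Wien's law: T_p/T_s = λ_s/λ_p = 1020/1490 = 0.6846.
L_p/L_s = (R_p/R_s)²(T_p/T_s)⁴ = (0.750)²(0.6846)⁴ = 0.1235.
F_p/F_s = (L_p/L_s)/(d_p/d_s)² = 0.1235/(4.04)² = 0.007569.

0.00757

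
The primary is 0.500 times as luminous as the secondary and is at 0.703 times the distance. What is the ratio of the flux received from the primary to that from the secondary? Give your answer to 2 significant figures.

1.0

F = L/(4πd²), so F_p/F_s = (L_p/L_s) / (d_p/d_s)²
= 0.500 / (0.703)² = 0.500 / 0.4942 = 1.012.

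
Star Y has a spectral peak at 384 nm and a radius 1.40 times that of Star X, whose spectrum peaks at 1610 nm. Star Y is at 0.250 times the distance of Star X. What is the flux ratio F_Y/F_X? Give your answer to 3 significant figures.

9.69×10^3

Wien's law: T_Y/T_X = λ_X/λ_Y = 1610/384 = 4.193.
L_Y/L_X = (R_Y/R_X)²(T_Y/T_X)⁴ = (1.40)²(4.193)⁴ = 605.7.
F_Y/F_X = (L_Y/L_X)/(d_Y/d_X)² = 605.7/(0.250)² = 9691.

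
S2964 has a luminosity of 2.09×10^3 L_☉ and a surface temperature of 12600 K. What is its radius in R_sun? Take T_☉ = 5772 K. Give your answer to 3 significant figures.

R/R_☉ = √(L/L_☉) / (T/T_☉)² = √(2.09×10^3) / (2.183)²
       = 45.72 / 4.765 = 9.594.

9.59 R_sun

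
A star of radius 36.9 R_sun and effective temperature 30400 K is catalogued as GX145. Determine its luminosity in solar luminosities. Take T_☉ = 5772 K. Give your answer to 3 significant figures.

1.05×10^6 solar luminosities

L/L_☉ = (R/R_☉)² (T/T_☉)⁴ = (36.9)² × (30400/5772)⁴
       = 1362 × (5.267)⁴ = 1362 × 769.5 = 1.048×10^6.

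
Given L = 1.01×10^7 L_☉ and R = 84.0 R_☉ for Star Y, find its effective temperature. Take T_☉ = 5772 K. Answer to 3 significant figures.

T/T_☉ = (L/L_☉)^(1/4) / (R/R_☉)^(1/2)
T = 5772 × (1.01×10^7)^(1/4) / √(84.0) = 5772 × 56.37 / 9.165 = 3.550×10^4 K.

3.55×10^4 K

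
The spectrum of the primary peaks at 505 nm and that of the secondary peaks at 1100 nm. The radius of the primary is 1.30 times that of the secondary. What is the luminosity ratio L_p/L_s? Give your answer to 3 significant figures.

Wien's law gives T ∝ 1/λ_max, so T_p/T_s = λ_s/λ_p = 1100/505 = 2.178.
Then L ∝ R²T⁴ gives L_p/L_s = (1.30)² × (2.178)⁴ = 1.690 × 22.51 = 38.04.

38.0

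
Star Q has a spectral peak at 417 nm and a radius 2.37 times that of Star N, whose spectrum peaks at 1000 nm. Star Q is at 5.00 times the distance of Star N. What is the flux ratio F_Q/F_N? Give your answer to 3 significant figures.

7.43

Wien's law: T_Q/T_N = λ_N/λ_Q = 1000/417 = 2.398.
L_Q/L_N = (R_Q/R_N)²(T_Q/T_N)⁴ = (2.37)²(2.398)⁴ = 185.8.
F_Q/F_N = (L_Q/L_N)/(d_Q/d_N)² = 185.8/(5.00)² = 7.430.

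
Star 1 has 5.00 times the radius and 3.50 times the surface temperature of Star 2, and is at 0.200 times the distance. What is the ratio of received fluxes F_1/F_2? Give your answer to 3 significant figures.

9.38×10^4

L_1/L_2 = (R_1/R_2)²(T_1/T_2)⁴ = (5.00)² × (3.50)⁴ = 3752.
F_1/F_2 = (L_1/L_2)/(d_1/d_2)² = 3752 / (0.200)² = 9.379×10^4.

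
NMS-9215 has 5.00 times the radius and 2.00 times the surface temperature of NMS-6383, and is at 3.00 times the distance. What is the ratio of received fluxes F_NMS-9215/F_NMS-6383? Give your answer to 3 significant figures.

44.4

L_NMS-9215/L_NMS-6383 = (R_NMS-9215/R_NMS-6383)²(T_NMS-9215/T_NMS-6383)⁴ = (5.00)² × (2.00)⁴ = 400.0.
F_NMS-9215/F_NMS-6383 = (L_NMS-9215/L_NMS-6383)/(d_NMS-9215/d_NMS-6383)² = 400.0 / (3.00)² = 44.44.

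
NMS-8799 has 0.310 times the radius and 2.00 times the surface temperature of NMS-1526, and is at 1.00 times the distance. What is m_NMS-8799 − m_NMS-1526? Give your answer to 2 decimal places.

-0.47

L_NMS-8799/L_NMS-1526 = (0.310)²(2.00)⁴ = 1.538.
F_NMS-8799/F_NMS-1526 = (L_NMS-8799/L_NMS-1526)/(d_NMS-8799/d_NMS-1526)² = 1.538/1.000 = 1.538.
m_NMS-8799 − m_NMS-1526 = −2.5 log₁₀(1.538) = -0.47.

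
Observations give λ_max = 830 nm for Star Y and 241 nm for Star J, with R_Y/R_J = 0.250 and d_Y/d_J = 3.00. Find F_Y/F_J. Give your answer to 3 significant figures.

Wien's law: T_Y/T_J = λ_J/λ_Y = 241/830 = 0.2904.
L_Y/L_J = (R_Y/R_J)²(T_Y/T_J)⁴ = (0.250)²(0.2904)⁴ = 4.443×10^-4.
F_Y/F_J = (L_Y/L_J)/(d_Y/d_J)² = 4.443×10^-4/(3.00)² = 4.936×10^-5.

4.94×10^-5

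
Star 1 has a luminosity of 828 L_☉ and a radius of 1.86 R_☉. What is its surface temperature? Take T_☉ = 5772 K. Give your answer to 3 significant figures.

T/T_☉ = (L/L_☉)^(1/4) / (R/R_☉)^(1/2)
T = 5772 × (828)^(1/4) / √(1.86) = 5772 × 5.364 / 1.364 = 2.270×10^4 K.

2.27×10^4 K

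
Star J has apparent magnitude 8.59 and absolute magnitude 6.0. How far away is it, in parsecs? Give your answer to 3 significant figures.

33.0 pc

m − M = 5 log₁₀(d/10 pc)
8.59 − (6.0) = 2.59 = 5 log₁₀(d/10)
d = 10 × 10^(2.59/5) = 10 × 10^0.518 = 32.96 pc.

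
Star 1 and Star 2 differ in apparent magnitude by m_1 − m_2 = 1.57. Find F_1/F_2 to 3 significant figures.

F_1/F_2 = 10^(−(m_1 − m_2)/2.5) = 10^(-1.57/2.5) = 10^-0.628 = 0.2355.

0.236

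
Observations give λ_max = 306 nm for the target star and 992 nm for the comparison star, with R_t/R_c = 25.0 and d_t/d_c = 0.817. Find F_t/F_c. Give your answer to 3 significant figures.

1.03×10^5

Wien's law: T_t/T_c = λ_c/λ_t = 992/306 = 3.242.
L_t/L_c = (R_t/R_c)²(T_t/T_c)⁴ = (25.0)²(3.242)⁴ = 6.903×10^4.
F_t/F_c = (L_t/L_c)/(d_t/d_c)² = 6.903×10^4/(0.817)² = 1.034×10^5.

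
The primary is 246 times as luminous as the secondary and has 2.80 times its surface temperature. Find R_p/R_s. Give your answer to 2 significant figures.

L ∝ R²T⁴ gives R ∝ √L / T², so
R_p/R_s = √(246) / (2.80)² = 15.68 / 7.840 = 2.001.

2.0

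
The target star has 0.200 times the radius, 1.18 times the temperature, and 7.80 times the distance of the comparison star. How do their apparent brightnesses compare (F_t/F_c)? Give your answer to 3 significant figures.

0.00127

L_t/L_c = (R_t/R_c)²(T_t/T_c)⁴ = (0.200)² × (1.18)⁴ = 0.07755.
F_t/F_c = (L_t/L_c)/(d_t/d_c)² = 0.07755 / (7.80)² = 0.001275.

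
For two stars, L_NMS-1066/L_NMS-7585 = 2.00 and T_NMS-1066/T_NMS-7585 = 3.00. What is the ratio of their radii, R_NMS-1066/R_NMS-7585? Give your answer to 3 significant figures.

L ∝ R²T⁴ gives R ∝ √L / T², so
R_NMS-1066/R_NMS-7585 = √(2.00) / (3.00)² = 1.414 / 9.000 = 0.1571.

0.157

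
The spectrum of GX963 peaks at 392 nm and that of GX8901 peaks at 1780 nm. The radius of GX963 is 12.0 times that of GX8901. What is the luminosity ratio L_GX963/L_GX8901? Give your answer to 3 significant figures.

Wien's law gives T ∝ 1/λ_max, so T_GX963/T_GX8901 = λ_GX8901/λ_GX963 = 1780/392 = 4.541.
Then L ∝ R²T⁴ gives L_GX963/L_GX8901 = (12.0)² × (4.541)⁴ = 144.0 × 425.1 = 6.122×10^4.

6.12×10^4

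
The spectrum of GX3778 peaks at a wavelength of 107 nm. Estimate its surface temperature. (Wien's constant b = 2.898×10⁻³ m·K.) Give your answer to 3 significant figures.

T = b/λ_max = 2.898×10⁻³ / (107×10⁻⁹) = 2.708×10^4 K.

2.71×10^4 K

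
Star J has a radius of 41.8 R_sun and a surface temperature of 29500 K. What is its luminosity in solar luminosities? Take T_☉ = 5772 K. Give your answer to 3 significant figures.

1.19×10^6 solar luminosities

L/L_☉ = (R/R_☉)² (T/T_☉)⁴ = (41.8)² × (29500/5772)⁴
       = 1747 × (5.111)⁴ = 1747 × 682.3 = 1.192×10^6.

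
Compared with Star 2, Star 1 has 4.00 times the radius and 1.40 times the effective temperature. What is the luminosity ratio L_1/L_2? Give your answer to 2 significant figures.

61

From the Stefan–Boltzmann law, L ∝ R²T⁴, so
L_1/L_2 = (R_1/R_2)² (T_1/T_2)⁴ = (4.00)² × (1.40)⁴ = 16.00 × 3.842 = 61.47.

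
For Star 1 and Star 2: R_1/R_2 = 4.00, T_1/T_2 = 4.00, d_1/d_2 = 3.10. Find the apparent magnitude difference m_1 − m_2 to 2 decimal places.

-6.57

L_1/L_2 = (4.00)²(4.00)⁴ = 4096.
F_1/F_2 = (L_1/L_2)/(d_1/d_2)² = 4096/9.610 = 426.2.
m_1 − m_2 = −2.5 log₁₀(426.2) = -6.57.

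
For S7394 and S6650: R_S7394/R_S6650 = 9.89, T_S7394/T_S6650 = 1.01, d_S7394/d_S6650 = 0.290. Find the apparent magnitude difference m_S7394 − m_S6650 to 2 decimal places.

-7.71

L_S7394/L_S6650 = (9.89)²(1.01)⁴ = 101.8.
F_S7394/F_S6650 = (L_S7394/L_S6650)/(d_S7394/d_S6650)² = 101.8/0.08410 = 1210.
m_S7394 − m_S6650 = −2.5 log₁₀(1210) = -7.71.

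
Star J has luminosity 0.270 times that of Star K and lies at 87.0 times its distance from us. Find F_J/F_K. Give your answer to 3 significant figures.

F = L/(4πd²), so F_J/F_K = (L_J/L_K) / (d_J/d_K)²
= 0.270 / (87.0)² = 0.270 / 7569 = 3.567×10^-5.

3.57×10^-5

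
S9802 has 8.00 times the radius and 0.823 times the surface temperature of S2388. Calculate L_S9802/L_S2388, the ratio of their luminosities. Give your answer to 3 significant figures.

29.4

From the Stefan–Boltzmann law, L ∝ R²T⁴, so
L_S9802/L_S2388 = (R_S9802/R_S2388)² (T_S9802/T_S2388)⁴ = (8.00)² × (0.823)⁴ = 64.00 × 0.4588 = 29.36.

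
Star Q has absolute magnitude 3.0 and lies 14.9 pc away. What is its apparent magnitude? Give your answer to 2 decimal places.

3.87

m = M + 5 log₁₀(d/10 pc) = 3.0 + 5 log₁₀(14.9/10)
  = 3.0 + 5 × 0.173 = 3.0 + 0.87 = 3.87.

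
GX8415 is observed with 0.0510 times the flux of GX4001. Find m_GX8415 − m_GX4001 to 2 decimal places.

m_GX8415 − m_GX4001 = −2.5 log₁₀(F_GX8415/F_GX4001) = −2.5 log₁₀(0.0510) = −2.5 × (-1.292) = 3.231.

3.23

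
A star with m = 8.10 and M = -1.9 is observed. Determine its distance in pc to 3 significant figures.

m − M = 5 log₁₀(d/10 pc)
8.10 − (-1.9) = 10.00 = 5 log₁₀(d/10)
d = 10 × 10^(10.00/5) = 10 × 10^2.000 = 1000 pc.

1.00×10^3 pc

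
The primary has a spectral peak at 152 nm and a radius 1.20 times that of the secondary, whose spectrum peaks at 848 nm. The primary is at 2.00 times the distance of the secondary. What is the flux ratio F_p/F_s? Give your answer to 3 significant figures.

Wien's law: T_p/T_s = λ_s/λ_p = 848/152 = 5.579.
L_p/L_s = (R_p/R_s)²(T_p/T_s)⁴ = (1.20)²(5.579)⁴ = 1395.
F_p/F_s = (L_p/L_s)/(d_p/d_s)² = 1395/(2.00)² = 348.7.

349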